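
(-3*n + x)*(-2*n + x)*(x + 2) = 6*n^2*x + 12*n^2 - 5*n*x^2 - 10*n*x + x^3 + 2*x^2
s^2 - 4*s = s*(s - 4)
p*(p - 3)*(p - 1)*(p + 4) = p^4 - 13*p^2 + 12*p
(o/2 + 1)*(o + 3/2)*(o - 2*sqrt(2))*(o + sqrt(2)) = o^4/2 - sqrt(2)*o^3/2 + 7*o^3/4 - 7*sqrt(2)*o^2/4 - o^2/2 - 7*o - 3*sqrt(2)*o/2 - 6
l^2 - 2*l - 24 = (l - 6)*(l + 4)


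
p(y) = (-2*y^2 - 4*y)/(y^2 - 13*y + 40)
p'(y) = (13 - 2*y)*(-2*y^2 - 4*y)/(y^2 - 13*y + 40)^2 + (-4*y - 4)/(y^2 - 13*y + 40) = 10*(3*y^2 - 16*y - 16)/(y^4 - 26*y^3 + 249*y^2 - 1040*y + 1600)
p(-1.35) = 0.03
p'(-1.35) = 0.03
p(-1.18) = 0.03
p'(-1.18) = 0.02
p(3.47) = -5.48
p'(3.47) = -7.37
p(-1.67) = 0.02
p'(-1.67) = 0.05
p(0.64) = -0.11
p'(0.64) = -0.24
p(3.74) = -8.00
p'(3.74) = -11.76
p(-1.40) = 0.03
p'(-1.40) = 0.03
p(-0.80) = 0.04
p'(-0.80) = -0.00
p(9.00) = -49.50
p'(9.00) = 51.88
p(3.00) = -3.00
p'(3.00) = -3.70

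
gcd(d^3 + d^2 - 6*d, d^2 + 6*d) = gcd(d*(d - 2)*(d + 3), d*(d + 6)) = d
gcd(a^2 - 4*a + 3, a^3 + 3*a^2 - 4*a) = a - 1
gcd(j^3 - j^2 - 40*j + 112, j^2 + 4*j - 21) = j + 7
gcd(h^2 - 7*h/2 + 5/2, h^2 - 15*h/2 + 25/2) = h - 5/2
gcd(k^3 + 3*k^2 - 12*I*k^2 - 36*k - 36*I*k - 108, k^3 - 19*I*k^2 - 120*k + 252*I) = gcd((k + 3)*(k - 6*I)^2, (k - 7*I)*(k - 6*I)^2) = k^2 - 12*I*k - 36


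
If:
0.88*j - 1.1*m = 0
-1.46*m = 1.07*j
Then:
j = 0.00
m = 0.00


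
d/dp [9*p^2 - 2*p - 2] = 18*p - 2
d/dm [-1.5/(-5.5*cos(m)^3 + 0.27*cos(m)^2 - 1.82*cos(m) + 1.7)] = (24.75*cos(m)^2 - 0.81*cos(m) + 2.73)*sin(m)/(5.5*cos(m)^3 - 0.27*cos(m)^2 + 1.82*cos(m) - 1.7)^2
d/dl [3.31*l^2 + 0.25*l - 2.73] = 6.62*l + 0.25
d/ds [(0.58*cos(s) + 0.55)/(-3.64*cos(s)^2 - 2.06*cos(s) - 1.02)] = (2.1112*sin(s)^2 - 4.004*cos(s) - 2.6526)*sin(s)/(3.64*cos(s)^2 + 2.06*cos(s) + 1.02)^2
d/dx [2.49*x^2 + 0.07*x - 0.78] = 4.98*x + 0.07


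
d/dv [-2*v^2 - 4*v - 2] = -4*v - 4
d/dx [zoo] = 0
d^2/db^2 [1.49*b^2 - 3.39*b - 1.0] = 2.98000000000000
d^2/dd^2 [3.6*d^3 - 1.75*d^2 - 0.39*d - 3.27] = 21.6*d - 3.5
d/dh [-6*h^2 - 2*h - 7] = -12*h - 2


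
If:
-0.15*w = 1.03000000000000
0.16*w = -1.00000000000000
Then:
No Solution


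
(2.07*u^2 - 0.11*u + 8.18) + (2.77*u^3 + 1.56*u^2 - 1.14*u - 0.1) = 2.77*u^3 + 3.63*u^2 - 1.25*u + 8.08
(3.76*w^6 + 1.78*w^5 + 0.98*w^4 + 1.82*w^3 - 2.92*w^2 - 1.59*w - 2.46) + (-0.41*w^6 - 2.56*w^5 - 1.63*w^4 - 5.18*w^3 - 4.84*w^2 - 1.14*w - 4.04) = 3.35*w^6 - 0.78*w^5 - 0.65*w^4 - 3.36*w^3 - 7.76*w^2 - 2.73*w - 6.5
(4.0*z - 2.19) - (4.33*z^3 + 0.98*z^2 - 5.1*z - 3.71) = -4.33*z^3 - 0.98*z^2 + 9.1*z + 1.52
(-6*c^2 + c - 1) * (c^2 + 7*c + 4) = -6*c^4 - 41*c^3 - 18*c^2 - 3*c - 4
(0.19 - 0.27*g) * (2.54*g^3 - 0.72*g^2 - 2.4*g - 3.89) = -0.6858*g^4 + 0.677*g^3 + 0.5112*g^2 + 0.5943*g - 0.7391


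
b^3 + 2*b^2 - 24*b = b*(b - 4)*(b + 6)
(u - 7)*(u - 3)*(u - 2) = u^3 - 12*u^2 + 41*u - 42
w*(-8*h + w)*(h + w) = -8*h^2*w - 7*h*w^2 + w^3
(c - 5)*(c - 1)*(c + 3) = c^3 - 3*c^2 - 13*c + 15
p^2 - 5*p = p*(p - 5)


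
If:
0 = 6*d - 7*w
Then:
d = 7*w/6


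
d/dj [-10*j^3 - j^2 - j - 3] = -30*j^2 - 2*j - 1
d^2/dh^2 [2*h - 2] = 0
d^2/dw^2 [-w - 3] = 0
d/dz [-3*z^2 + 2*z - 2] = 2 - 6*z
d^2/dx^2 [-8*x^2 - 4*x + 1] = -16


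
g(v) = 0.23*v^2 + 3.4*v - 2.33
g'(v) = 0.46*v + 3.4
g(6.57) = 29.94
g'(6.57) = 6.42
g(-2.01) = -8.23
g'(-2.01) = 2.48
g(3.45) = 12.14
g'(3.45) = 4.99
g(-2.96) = -10.38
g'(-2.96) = 2.04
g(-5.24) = -13.83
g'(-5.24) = 0.99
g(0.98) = 1.22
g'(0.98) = 3.85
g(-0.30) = -3.33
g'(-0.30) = 3.26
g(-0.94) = -5.32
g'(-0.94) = 2.97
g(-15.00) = -1.58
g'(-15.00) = -3.50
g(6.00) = 26.35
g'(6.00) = 6.16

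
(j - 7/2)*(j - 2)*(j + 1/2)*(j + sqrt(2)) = j^4 - 5*j^3 + sqrt(2)*j^3 - 5*sqrt(2)*j^2 + 17*j^2/4 + 7*j/2 + 17*sqrt(2)*j/4 + 7*sqrt(2)/2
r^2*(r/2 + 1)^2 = r^4/4 + r^3 + r^2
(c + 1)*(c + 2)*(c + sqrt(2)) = c^3 + sqrt(2)*c^2 + 3*c^2 + 2*c + 3*sqrt(2)*c + 2*sqrt(2)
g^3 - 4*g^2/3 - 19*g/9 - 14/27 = (g - 7/3)*(g + 1/3)*(g + 2/3)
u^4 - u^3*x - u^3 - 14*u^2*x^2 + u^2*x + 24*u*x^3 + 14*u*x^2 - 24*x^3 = (u - 1)*(u - 3*x)*(u - 2*x)*(u + 4*x)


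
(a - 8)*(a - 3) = a^2 - 11*a + 24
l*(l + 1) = l^2 + l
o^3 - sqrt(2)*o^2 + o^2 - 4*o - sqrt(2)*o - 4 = (o + 1)*(o - 2*sqrt(2))*(o + sqrt(2))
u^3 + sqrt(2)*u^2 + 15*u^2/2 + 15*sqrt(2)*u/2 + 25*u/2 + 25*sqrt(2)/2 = (u + 5/2)*(u + 5)*(u + sqrt(2))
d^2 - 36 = (d - 6)*(d + 6)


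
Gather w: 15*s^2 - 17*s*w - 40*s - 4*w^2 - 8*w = 15*s^2 - 40*s - 4*w^2 + w*(-17*s - 8)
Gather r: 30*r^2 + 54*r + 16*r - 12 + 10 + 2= 30*r^2 + 70*r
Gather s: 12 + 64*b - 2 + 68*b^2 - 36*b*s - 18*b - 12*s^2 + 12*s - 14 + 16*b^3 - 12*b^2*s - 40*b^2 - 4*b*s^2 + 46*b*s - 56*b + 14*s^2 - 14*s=16*b^3 + 28*b^2 - 10*b + s^2*(2 - 4*b) + s*(-12*b^2 + 10*b - 2) - 4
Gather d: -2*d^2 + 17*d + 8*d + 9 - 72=-2*d^2 + 25*d - 63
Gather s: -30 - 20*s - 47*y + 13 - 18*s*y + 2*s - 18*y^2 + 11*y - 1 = s*(-18*y - 18) - 18*y^2 - 36*y - 18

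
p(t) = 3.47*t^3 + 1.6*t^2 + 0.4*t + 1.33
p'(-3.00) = 84.49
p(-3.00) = -79.16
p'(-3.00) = 84.49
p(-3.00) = -79.16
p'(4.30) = 206.64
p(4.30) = 308.52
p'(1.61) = 32.54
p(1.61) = 20.60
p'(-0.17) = 0.16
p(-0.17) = 1.29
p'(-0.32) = 0.44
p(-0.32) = 1.25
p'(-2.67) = 66.07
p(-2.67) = -54.38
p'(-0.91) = 6.11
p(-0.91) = -0.32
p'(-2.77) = 71.41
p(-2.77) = -61.25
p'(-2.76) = 70.87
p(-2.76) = -60.54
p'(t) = 10.41*t^2 + 3.2*t + 0.4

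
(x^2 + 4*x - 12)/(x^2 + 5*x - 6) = (x - 2)/(x - 1)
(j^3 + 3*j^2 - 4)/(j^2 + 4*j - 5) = (j^2 + 4*j + 4)/(j + 5)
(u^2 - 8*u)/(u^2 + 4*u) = (u - 8)/(u + 4)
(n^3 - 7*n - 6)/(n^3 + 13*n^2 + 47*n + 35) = (n^2 - n - 6)/(n^2 + 12*n + 35)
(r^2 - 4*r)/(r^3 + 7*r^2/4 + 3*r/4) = 4*(r - 4)/(4*r^2 + 7*r + 3)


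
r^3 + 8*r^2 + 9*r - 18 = (r - 1)*(r + 3)*(r + 6)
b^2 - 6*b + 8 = (b - 4)*(b - 2)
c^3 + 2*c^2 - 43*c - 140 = (c - 7)*(c + 4)*(c + 5)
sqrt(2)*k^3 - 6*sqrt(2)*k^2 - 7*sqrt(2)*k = k*(k - 7)*(sqrt(2)*k + sqrt(2))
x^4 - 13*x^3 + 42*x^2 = x^2*(x - 7)*(x - 6)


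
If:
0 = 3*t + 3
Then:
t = -1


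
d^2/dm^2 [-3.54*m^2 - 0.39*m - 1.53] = -7.08000000000000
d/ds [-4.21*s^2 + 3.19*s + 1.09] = 3.19 - 8.42*s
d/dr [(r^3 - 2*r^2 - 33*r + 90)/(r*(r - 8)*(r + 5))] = (-r^4 - 14*r^3 - 289*r^2 + 540*r + 3600)/(r^2*(r^4 - 6*r^3 - 71*r^2 + 240*r + 1600))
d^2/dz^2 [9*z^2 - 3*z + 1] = 18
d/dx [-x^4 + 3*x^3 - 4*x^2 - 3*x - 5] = -4*x^3 + 9*x^2 - 8*x - 3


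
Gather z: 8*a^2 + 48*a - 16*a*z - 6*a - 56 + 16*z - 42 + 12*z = 8*a^2 + 42*a + z*(28 - 16*a) - 98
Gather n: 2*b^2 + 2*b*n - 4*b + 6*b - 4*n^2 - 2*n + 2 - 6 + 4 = 2*b^2 + 2*b - 4*n^2 + n*(2*b - 2)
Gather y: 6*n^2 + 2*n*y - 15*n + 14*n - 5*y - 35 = 6*n^2 - n + y*(2*n - 5) - 35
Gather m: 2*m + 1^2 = 2*m + 1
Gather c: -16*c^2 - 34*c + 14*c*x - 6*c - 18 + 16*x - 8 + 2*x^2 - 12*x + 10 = -16*c^2 + c*(14*x - 40) + 2*x^2 + 4*x - 16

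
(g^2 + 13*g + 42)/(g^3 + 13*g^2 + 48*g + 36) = (g + 7)/(g^2 + 7*g + 6)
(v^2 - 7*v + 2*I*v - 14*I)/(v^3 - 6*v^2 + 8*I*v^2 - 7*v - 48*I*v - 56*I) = (v + 2*I)/(v^2 + v*(1 + 8*I) + 8*I)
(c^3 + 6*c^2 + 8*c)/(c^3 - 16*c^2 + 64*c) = (c^2 + 6*c + 8)/(c^2 - 16*c + 64)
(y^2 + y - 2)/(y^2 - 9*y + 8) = (y + 2)/(y - 8)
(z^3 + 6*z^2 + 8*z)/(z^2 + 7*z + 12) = z*(z + 2)/(z + 3)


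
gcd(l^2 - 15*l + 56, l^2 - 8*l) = l - 8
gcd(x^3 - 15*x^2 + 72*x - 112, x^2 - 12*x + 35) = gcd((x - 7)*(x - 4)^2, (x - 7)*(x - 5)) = x - 7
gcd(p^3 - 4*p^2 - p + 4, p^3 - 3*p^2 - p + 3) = p^2 - 1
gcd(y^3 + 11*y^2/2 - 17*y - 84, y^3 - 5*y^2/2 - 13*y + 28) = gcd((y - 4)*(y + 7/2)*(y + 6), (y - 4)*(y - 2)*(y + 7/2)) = y^2 - y/2 - 14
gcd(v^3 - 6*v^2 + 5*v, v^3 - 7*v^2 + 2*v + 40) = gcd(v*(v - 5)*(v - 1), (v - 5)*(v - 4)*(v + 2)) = v - 5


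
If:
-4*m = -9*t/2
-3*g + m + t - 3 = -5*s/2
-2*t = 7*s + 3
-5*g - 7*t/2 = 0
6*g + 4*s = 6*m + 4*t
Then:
No Solution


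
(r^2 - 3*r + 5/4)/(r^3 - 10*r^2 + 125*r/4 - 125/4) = (2*r - 1)/(2*r^2 - 15*r + 25)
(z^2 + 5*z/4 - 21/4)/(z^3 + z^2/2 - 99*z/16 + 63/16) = 4/(4*z - 3)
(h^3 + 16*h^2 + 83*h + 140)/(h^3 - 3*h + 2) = (h^3 + 16*h^2 + 83*h + 140)/(h^3 - 3*h + 2)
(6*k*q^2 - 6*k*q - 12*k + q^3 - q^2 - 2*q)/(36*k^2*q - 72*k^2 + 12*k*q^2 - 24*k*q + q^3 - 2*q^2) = (q + 1)/(6*k + q)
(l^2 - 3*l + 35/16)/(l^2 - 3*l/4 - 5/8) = (4*l - 7)/(2*(2*l + 1))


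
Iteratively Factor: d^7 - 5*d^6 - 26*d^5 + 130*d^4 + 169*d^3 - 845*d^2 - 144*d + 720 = (d - 3)*(d^6 - 2*d^5 - 32*d^4 + 34*d^3 + 271*d^2 - 32*d - 240) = (d - 3)*(d - 1)*(d^5 - d^4 - 33*d^3 + d^2 + 272*d + 240) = (d - 4)*(d - 3)*(d - 1)*(d^4 + 3*d^3 - 21*d^2 - 83*d - 60) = (d - 5)*(d - 4)*(d - 3)*(d - 1)*(d^3 + 8*d^2 + 19*d + 12) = (d - 5)*(d - 4)*(d - 3)*(d - 1)*(d + 1)*(d^2 + 7*d + 12) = (d - 5)*(d - 4)*(d - 3)*(d - 1)*(d + 1)*(d + 4)*(d + 3)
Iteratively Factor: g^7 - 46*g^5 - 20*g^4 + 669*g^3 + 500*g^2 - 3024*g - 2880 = (g + 4)*(g^6 - 4*g^5 - 30*g^4 + 100*g^3 + 269*g^2 - 576*g - 720) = (g - 5)*(g + 4)*(g^5 + g^4 - 25*g^3 - 25*g^2 + 144*g + 144) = (g - 5)*(g + 1)*(g + 4)*(g^4 - 25*g^2 + 144) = (g - 5)*(g - 4)*(g + 1)*(g + 4)*(g^3 + 4*g^2 - 9*g - 36) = (g - 5)*(g - 4)*(g + 1)*(g + 4)^2*(g^2 - 9) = (g - 5)*(g - 4)*(g - 3)*(g + 1)*(g + 4)^2*(g + 3)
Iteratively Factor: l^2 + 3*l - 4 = (l + 4)*(l - 1)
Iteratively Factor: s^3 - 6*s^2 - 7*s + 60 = (s - 5)*(s^2 - s - 12) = (s - 5)*(s - 4)*(s + 3)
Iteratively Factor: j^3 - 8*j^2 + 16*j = (j - 4)*(j^2 - 4*j) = (j - 4)^2*(j)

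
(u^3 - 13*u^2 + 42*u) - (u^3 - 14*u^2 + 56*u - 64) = u^2 - 14*u + 64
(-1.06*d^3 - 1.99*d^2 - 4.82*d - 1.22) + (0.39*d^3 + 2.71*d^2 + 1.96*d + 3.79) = -0.67*d^3 + 0.72*d^2 - 2.86*d + 2.57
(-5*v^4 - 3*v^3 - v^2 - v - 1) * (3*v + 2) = -15*v^5 - 19*v^4 - 9*v^3 - 5*v^2 - 5*v - 2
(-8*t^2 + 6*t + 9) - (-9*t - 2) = -8*t^2 + 15*t + 11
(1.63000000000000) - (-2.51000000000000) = 4.14000000000000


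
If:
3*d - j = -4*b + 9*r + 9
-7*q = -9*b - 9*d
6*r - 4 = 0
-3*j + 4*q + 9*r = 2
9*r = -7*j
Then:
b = 755/42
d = -1213/63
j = -6/7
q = -23/14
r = 2/3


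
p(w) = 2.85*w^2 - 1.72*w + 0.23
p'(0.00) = -1.72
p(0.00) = 0.23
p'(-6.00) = -35.92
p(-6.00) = 113.15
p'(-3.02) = -18.93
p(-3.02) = 31.42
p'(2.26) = 11.16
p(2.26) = 10.90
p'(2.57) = 12.93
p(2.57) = 14.63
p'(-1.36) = -9.47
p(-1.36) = 7.84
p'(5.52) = 29.74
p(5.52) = 77.58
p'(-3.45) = -21.38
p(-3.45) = 40.09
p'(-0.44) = -4.23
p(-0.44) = 1.54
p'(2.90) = 14.81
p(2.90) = 19.21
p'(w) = 5.7*w - 1.72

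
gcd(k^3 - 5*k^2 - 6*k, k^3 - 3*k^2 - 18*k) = k^2 - 6*k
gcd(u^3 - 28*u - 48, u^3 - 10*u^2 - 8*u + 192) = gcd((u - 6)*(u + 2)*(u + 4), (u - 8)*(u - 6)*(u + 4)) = u^2 - 2*u - 24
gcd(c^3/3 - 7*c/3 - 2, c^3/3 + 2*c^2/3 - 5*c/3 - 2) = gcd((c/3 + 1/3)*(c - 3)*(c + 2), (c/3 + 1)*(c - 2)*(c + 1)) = c + 1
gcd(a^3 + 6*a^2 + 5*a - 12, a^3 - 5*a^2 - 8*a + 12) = a - 1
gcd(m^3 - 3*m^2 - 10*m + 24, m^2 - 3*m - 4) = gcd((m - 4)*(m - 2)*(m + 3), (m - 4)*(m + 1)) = m - 4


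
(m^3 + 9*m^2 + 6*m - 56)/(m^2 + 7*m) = m + 2 - 8/m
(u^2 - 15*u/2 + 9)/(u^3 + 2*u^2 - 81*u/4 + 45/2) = 2*(u - 6)/(2*u^2 + 7*u - 30)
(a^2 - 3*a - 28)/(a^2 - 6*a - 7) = (a + 4)/(a + 1)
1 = 1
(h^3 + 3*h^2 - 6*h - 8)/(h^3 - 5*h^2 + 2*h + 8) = (h + 4)/(h - 4)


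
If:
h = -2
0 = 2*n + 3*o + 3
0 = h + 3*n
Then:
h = -2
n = 2/3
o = -13/9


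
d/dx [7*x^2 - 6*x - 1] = 14*x - 6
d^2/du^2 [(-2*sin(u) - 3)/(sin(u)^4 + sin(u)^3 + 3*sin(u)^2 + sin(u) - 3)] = (18*sin(u)^9 + 70*sin(u)^8 + 65*sin(u)^7 + 43*sin(u)^6 + 100*sin(u)^5 + 108*sin(u)^4 - 92*sin(u)^3 - 243*sin(u)^2 - 189*sin(u) - 72)/(sin(u)^4 + sin(u)^3 + 3*sin(u)^2 + sin(u) - 3)^3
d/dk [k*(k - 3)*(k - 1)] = 3*k^2 - 8*k + 3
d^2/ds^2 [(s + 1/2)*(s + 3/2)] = 2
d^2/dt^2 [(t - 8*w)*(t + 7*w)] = 2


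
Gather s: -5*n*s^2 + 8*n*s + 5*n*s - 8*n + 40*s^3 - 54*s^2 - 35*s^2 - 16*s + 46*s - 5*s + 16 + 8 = -8*n + 40*s^3 + s^2*(-5*n - 89) + s*(13*n + 25) + 24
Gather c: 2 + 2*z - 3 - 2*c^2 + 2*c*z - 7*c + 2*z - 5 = -2*c^2 + c*(2*z - 7) + 4*z - 6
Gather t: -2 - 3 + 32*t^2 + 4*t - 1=32*t^2 + 4*t - 6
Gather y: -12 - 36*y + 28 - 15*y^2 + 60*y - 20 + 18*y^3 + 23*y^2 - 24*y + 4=18*y^3 + 8*y^2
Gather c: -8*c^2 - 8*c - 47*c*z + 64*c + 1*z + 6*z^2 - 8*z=-8*c^2 + c*(56 - 47*z) + 6*z^2 - 7*z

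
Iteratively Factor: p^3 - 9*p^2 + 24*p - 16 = (p - 4)*(p^2 - 5*p + 4) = (p - 4)^2*(p - 1)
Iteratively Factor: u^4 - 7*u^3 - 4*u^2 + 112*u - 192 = (u - 4)*(u^3 - 3*u^2 - 16*u + 48) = (u - 4)^2*(u^2 + u - 12) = (u - 4)^2*(u - 3)*(u + 4)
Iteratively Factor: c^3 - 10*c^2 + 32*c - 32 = (c - 2)*(c^2 - 8*c + 16) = (c - 4)*(c - 2)*(c - 4)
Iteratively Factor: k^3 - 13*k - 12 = (k - 4)*(k^2 + 4*k + 3) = (k - 4)*(k + 3)*(k + 1)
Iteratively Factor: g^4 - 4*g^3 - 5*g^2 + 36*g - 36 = (g - 3)*(g^3 - g^2 - 8*g + 12) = (g - 3)*(g + 3)*(g^2 - 4*g + 4) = (g - 3)*(g - 2)*(g + 3)*(g - 2)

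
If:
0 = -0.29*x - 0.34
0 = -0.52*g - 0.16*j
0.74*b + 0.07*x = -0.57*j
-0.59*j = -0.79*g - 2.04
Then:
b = -1.78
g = -0.75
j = 2.45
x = -1.17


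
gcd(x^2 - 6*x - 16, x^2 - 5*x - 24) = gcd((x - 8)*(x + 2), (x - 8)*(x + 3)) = x - 8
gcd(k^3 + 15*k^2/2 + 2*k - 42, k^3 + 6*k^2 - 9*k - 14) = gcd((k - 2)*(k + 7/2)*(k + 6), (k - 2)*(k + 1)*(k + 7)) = k - 2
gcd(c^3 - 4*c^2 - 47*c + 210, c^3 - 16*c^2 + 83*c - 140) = c - 5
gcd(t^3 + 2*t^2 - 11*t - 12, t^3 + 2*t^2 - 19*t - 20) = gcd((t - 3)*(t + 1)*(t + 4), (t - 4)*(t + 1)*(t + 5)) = t + 1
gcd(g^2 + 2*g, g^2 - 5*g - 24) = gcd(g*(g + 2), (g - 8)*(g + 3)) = 1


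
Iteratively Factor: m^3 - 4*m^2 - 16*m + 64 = (m + 4)*(m^2 - 8*m + 16) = (m - 4)*(m + 4)*(m - 4)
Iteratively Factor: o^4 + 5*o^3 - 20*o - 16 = (o + 4)*(o^3 + o^2 - 4*o - 4) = (o - 2)*(o + 4)*(o^2 + 3*o + 2) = (o - 2)*(o + 2)*(o + 4)*(o + 1)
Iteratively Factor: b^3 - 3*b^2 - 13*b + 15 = (b - 5)*(b^2 + 2*b - 3) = (b - 5)*(b + 3)*(b - 1)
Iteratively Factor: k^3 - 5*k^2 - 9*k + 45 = (k - 5)*(k^2 - 9) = (k - 5)*(k + 3)*(k - 3)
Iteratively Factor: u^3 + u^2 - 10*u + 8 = (u - 1)*(u^2 + 2*u - 8) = (u - 1)*(u + 4)*(u - 2)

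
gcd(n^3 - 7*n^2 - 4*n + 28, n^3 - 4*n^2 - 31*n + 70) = n^2 - 9*n + 14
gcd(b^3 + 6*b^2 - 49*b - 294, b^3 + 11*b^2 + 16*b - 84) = b^2 + 13*b + 42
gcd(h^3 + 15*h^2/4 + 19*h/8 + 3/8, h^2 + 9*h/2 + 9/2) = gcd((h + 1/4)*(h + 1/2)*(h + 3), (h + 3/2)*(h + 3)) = h + 3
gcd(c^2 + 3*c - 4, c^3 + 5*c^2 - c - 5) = c - 1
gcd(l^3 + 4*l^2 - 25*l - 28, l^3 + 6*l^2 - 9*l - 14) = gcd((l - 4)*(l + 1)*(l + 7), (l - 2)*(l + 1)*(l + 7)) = l^2 + 8*l + 7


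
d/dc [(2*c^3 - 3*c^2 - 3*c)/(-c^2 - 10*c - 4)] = (-2*c^4 - 40*c^3 + 3*c^2 + 24*c + 12)/(c^4 + 20*c^3 + 108*c^2 + 80*c + 16)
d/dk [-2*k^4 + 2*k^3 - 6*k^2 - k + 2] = -8*k^3 + 6*k^2 - 12*k - 1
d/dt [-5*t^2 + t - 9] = 1 - 10*t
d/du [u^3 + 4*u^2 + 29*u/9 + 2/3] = 3*u^2 + 8*u + 29/9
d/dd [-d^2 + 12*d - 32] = 12 - 2*d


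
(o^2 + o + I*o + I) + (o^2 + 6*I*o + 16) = 2*o^2 + o + 7*I*o + 16 + I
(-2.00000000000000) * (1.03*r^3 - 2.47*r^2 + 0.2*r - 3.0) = -2.06*r^3 + 4.94*r^2 - 0.4*r + 6.0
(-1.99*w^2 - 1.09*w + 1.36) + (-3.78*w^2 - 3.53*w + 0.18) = -5.77*w^2 - 4.62*w + 1.54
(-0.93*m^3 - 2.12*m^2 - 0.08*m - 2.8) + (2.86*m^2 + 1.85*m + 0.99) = -0.93*m^3 + 0.74*m^2 + 1.77*m - 1.81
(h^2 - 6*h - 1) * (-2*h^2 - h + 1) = -2*h^4 + 11*h^3 + 9*h^2 - 5*h - 1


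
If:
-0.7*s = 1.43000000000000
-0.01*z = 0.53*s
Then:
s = -2.04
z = 108.27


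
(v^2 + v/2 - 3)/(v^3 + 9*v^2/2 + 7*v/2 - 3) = (2*v - 3)/(2*v^2 + 5*v - 3)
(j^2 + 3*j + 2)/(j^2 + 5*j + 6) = (j + 1)/(j + 3)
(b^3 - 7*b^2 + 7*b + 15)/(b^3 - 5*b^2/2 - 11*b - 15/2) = 2*(b - 3)/(2*b + 3)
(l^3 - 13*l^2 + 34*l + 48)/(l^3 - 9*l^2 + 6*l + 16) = (l - 6)/(l - 2)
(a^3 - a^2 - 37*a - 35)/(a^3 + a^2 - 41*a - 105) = (a + 1)/(a + 3)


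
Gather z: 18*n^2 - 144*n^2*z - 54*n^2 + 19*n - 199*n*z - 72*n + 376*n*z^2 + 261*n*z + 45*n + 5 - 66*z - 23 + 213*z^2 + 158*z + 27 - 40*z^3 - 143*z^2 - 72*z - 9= -36*n^2 - 8*n - 40*z^3 + z^2*(376*n + 70) + z*(-144*n^2 + 62*n + 20)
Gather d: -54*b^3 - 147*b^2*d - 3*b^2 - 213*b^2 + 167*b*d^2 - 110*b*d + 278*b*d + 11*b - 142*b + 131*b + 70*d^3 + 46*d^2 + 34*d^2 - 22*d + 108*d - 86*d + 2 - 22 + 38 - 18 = -54*b^3 - 216*b^2 + 70*d^3 + d^2*(167*b + 80) + d*(-147*b^2 + 168*b)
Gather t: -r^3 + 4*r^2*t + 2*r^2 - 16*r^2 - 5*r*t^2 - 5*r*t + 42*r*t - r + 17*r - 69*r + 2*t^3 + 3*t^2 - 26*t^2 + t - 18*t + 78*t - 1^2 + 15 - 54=-r^3 - 14*r^2 - 53*r + 2*t^3 + t^2*(-5*r - 23) + t*(4*r^2 + 37*r + 61) - 40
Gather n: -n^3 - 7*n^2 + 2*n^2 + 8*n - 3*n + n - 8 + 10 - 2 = -n^3 - 5*n^2 + 6*n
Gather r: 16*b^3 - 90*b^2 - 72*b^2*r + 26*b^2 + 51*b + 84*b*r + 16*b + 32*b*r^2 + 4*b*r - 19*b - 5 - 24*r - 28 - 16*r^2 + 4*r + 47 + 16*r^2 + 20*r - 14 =16*b^3 - 64*b^2 + 32*b*r^2 + 48*b + r*(-72*b^2 + 88*b)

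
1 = 1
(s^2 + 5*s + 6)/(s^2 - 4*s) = (s^2 + 5*s + 6)/(s*(s - 4))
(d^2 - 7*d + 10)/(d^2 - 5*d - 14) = (-d^2 + 7*d - 10)/(-d^2 + 5*d + 14)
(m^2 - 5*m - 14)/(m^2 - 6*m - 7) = (m + 2)/(m + 1)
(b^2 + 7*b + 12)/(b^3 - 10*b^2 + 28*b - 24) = (b^2 + 7*b + 12)/(b^3 - 10*b^2 + 28*b - 24)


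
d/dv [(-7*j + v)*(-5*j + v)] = -12*j + 2*v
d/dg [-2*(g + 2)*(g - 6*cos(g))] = -2*g - 2*(g + 2)*(6*sin(g) + 1) + 12*cos(g)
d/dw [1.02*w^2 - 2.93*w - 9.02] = 2.04*w - 2.93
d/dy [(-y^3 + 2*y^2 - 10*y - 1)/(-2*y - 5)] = (4*y^3 + 11*y^2 - 20*y + 48)/(4*y^2 + 20*y + 25)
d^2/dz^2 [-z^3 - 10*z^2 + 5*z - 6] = -6*z - 20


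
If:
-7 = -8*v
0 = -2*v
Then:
No Solution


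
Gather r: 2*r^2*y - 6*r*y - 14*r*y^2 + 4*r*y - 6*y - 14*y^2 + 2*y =2*r^2*y + r*(-14*y^2 - 2*y) - 14*y^2 - 4*y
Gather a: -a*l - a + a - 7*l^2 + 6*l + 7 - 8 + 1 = -a*l - 7*l^2 + 6*l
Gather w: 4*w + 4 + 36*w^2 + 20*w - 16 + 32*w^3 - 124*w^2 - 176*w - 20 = 32*w^3 - 88*w^2 - 152*w - 32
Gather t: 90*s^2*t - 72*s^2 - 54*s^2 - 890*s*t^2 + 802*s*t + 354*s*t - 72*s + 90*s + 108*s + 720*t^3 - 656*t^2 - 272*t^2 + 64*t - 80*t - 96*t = -126*s^2 + 126*s + 720*t^3 + t^2*(-890*s - 928) + t*(90*s^2 + 1156*s - 112)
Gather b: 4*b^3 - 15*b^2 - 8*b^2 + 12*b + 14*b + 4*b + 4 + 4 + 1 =4*b^3 - 23*b^2 + 30*b + 9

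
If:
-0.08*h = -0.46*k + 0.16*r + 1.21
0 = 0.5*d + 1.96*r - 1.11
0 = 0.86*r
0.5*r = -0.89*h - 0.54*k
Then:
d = 2.22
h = -1.44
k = 2.38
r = 0.00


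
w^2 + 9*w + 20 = (w + 4)*(w + 5)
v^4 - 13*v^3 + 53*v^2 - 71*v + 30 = (v - 6)*(v - 5)*(v - 1)^2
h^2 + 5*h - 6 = (h - 1)*(h + 6)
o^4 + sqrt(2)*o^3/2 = o^3*(o + sqrt(2)/2)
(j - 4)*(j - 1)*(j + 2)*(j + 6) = j^4 + 3*j^3 - 24*j^2 - 28*j + 48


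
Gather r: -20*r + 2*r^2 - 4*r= 2*r^2 - 24*r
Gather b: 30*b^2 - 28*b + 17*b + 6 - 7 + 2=30*b^2 - 11*b + 1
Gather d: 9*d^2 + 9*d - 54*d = 9*d^2 - 45*d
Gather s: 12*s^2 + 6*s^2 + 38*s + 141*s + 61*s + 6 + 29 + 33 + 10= 18*s^2 + 240*s + 78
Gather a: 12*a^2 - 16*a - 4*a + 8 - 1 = 12*a^2 - 20*a + 7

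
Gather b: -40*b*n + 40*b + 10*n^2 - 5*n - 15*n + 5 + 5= b*(40 - 40*n) + 10*n^2 - 20*n + 10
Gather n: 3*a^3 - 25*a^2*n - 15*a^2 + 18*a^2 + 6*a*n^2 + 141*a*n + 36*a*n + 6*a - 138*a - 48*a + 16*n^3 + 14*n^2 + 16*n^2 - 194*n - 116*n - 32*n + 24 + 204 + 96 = 3*a^3 + 3*a^2 - 180*a + 16*n^3 + n^2*(6*a + 30) + n*(-25*a^2 + 177*a - 342) + 324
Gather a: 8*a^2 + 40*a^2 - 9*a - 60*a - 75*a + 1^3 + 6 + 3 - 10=48*a^2 - 144*a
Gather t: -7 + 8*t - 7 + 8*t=16*t - 14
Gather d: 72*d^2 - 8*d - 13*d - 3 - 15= 72*d^2 - 21*d - 18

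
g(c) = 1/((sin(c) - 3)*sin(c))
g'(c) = -cos(c)/((sin(c) - 3)*sin(c)^2) - cos(c)/((sin(c) - 3)^2*sin(c)) = (3 - 2*sin(c))*cos(c)/((sin(c) - 3)^2*sin(c)^2)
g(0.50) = -0.83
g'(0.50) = 1.23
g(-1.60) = 0.25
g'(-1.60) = -0.01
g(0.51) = -0.82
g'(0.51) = 1.17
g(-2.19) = 0.32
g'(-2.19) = -0.28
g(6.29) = -49.03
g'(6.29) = 7177.62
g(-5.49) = -0.61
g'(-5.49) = 0.42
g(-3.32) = -2.00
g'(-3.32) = -10.38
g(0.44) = -0.91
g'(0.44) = 1.62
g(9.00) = -0.94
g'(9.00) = -1.74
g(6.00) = 1.09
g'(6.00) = 4.07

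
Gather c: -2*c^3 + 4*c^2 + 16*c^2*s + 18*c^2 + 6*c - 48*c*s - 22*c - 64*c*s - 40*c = -2*c^3 + c^2*(16*s + 22) + c*(-112*s - 56)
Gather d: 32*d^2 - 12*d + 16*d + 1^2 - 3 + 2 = 32*d^2 + 4*d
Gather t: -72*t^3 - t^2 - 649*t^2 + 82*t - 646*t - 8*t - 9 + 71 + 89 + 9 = -72*t^3 - 650*t^2 - 572*t + 160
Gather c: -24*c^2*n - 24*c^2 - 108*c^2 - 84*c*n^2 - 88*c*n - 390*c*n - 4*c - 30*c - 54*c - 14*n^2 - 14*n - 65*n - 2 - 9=c^2*(-24*n - 132) + c*(-84*n^2 - 478*n - 88) - 14*n^2 - 79*n - 11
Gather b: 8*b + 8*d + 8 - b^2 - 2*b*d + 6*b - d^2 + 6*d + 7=-b^2 + b*(14 - 2*d) - d^2 + 14*d + 15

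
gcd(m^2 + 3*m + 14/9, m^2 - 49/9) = m + 7/3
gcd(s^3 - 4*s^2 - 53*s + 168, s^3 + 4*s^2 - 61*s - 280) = s^2 - s - 56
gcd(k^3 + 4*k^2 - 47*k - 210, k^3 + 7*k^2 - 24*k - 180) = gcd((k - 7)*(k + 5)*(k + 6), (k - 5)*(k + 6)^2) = k + 6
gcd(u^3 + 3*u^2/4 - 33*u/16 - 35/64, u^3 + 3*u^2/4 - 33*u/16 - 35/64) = u^3 + 3*u^2/4 - 33*u/16 - 35/64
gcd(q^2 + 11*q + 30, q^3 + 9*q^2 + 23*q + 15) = q + 5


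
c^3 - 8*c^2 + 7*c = c*(c - 7)*(c - 1)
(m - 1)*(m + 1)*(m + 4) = m^3 + 4*m^2 - m - 4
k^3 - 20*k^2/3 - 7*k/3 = k*(k - 7)*(k + 1/3)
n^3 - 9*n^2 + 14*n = n*(n - 7)*(n - 2)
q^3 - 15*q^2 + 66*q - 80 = (q - 8)*(q - 5)*(q - 2)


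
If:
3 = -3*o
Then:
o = -1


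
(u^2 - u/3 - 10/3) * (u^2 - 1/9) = u^4 - u^3/3 - 31*u^2/9 + u/27 + 10/27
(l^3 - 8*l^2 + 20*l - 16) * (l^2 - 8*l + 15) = l^5 - 16*l^4 + 99*l^3 - 296*l^2 + 428*l - 240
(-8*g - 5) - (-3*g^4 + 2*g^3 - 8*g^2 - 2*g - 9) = 3*g^4 - 2*g^3 + 8*g^2 - 6*g + 4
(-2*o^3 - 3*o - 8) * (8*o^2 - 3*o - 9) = -16*o^5 + 6*o^4 - 6*o^3 - 55*o^2 + 51*o + 72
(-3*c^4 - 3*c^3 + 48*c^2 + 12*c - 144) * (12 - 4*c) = 12*c^5 - 24*c^4 - 228*c^3 + 528*c^2 + 720*c - 1728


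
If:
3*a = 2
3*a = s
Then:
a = 2/3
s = 2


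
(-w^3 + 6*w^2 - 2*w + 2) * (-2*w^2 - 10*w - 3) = 2*w^5 - 2*w^4 - 53*w^3 - 2*w^2 - 14*w - 6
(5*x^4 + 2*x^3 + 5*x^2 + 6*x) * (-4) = -20*x^4 - 8*x^3 - 20*x^2 - 24*x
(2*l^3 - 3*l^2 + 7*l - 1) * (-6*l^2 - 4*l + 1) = -12*l^5 + 10*l^4 - 28*l^3 - 25*l^2 + 11*l - 1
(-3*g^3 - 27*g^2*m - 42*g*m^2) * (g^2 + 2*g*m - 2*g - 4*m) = -3*g^5 - 33*g^4*m + 6*g^4 - 96*g^3*m^2 + 66*g^3*m - 84*g^2*m^3 + 192*g^2*m^2 + 168*g*m^3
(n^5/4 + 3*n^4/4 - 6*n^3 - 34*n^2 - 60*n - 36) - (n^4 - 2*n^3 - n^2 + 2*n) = n^5/4 - n^4/4 - 4*n^3 - 33*n^2 - 62*n - 36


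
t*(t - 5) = t^2 - 5*t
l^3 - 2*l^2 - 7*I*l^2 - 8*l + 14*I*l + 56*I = (l - 4)*(l + 2)*(l - 7*I)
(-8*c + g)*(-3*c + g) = 24*c^2 - 11*c*g + g^2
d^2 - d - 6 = (d - 3)*(d + 2)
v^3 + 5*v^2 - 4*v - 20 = (v - 2)*(v + 2)*(v + 5)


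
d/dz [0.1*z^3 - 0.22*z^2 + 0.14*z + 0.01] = 0.3*z^2 - 0.44*z + 0.14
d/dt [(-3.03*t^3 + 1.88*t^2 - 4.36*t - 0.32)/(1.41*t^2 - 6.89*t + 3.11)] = (-4.2723*t^4 + 41.7534*t^3 - 35.0755*t^2 + 12.596*t - 15.7644)/(1.9881*t^4 - 19.4298*t^3 + 56.2423*t^2 - 42.8558*t + 9.6721)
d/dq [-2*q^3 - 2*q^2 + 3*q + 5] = -6*q^2 - 4*q + 3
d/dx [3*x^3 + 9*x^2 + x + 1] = 9*x^2 + 18*x + 1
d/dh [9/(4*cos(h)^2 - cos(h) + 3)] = 9*(8*cos(h) - 1)*sin(h)/(4*sin(h)^2 + cos(h) - 7)^2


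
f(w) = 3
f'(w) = 0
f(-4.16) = 3.00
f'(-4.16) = 0.00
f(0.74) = 3.00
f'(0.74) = 0.00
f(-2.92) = 3.00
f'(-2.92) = 0.00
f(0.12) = 3.00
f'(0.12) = 0.00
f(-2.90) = 3.00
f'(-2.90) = 0.00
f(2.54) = 3.00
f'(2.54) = 0.00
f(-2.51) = 3.00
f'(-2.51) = 0.00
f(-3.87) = 3.00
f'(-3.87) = 0.00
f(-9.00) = 3.00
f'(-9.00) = 0.00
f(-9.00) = 3.00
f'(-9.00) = 0.00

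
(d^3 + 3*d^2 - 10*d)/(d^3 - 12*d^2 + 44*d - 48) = d*(d + 5)/(d^2 - 10*d + 24)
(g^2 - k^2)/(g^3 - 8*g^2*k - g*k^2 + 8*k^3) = 1/(g - 8*k)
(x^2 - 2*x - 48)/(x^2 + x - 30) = (x - 8)/(x - 5)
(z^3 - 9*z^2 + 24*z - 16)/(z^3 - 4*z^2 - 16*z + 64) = (z - 1)/(z + 4)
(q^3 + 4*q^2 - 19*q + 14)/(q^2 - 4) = (q^2 + 6*q - 7)/(q + 2)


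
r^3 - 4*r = r*(r - 2)*(r + 2)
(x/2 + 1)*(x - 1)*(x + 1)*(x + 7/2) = x^4/2 + 11*x^3/4 + 3*x^2 - 11*x/4 - 7/2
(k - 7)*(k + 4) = k^2 - 3*k - 28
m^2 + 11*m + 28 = (m + 4)*(m + 7)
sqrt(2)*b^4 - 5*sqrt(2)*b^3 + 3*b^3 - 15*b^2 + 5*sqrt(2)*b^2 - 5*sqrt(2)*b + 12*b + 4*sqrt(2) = (b - 4)*(b - 1)*(b + sqrt(2))*(sqrt(2)*b + 1)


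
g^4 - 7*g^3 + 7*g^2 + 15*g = g*(g - 5)*(g - 3)*(g + 1)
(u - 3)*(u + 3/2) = u^2 - 3*u/2 - 9/2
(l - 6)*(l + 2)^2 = l^3 - 2*l^2 - 20*l - 24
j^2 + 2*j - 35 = (j - 5)*(j + 7)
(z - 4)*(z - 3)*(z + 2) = z^3 - 5*z^2 - 2*z + 24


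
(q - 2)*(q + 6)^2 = q^3 + 10*q^2 + 12*q - 72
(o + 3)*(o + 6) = o^2 + 9*o + 18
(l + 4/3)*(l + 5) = l^2 + 19*l/3 + 20/3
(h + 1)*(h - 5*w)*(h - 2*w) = h^3 - 7*h^2*w + h^2 + 10*h*w^2 - 7*h*w + 10*w^2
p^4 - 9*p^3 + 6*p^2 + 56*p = p*(p - 7)*(p - 4)*(p + 2)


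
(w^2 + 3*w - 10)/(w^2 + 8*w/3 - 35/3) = 3*(w - 2)/(3*w - 7)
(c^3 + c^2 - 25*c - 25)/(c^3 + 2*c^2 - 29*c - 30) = (c + 5)/(c + 6)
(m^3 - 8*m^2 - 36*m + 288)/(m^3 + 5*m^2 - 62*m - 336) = (m - 6)/(m + 7)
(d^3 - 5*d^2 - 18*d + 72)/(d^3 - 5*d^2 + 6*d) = (d^2 - 2*d - 24)/(d*(d - 2))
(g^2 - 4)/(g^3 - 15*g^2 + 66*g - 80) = (g + 2)/(g^2 - 13*g + 40)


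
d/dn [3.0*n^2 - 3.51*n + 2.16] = 6.0*n - 3.51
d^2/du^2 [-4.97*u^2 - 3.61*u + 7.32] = -9.94000000000000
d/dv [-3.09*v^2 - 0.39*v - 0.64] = -6.18*v - 0.39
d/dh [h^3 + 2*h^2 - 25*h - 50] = 3*h^2 + 4*h - 25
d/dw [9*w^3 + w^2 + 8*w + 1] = 27*w^2 + 2*w + 8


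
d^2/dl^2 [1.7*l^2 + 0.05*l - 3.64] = 3.40000000000000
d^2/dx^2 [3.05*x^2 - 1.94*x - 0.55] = 6.10000000000000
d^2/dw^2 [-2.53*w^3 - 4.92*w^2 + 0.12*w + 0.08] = -15.18*w - 9.84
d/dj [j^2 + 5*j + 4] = 2*j + 5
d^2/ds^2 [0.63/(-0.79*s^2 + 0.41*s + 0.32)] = (-0.786366*s^2 + 0.408114*s + 0.63*(1.58*s - 0.41)*(3.16*s - 0.82) + 0.318528)/(-0.79*s^2 + 0.41*s + 0.32)^3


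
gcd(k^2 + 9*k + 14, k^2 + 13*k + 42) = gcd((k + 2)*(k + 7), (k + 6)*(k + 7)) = k + 7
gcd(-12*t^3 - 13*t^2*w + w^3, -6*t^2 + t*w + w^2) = 3*t + w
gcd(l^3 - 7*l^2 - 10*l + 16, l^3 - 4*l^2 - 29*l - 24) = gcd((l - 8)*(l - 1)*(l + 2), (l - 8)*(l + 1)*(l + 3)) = l - 8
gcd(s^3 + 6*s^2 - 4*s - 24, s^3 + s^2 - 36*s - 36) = s + 6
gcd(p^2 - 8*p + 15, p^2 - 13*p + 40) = p - 5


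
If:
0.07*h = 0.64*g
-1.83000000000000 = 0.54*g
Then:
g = -3.39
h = -30.98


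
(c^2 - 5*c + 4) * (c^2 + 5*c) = c^4 - 21*c^2 + 20*c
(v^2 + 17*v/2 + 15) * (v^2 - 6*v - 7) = v^4 + 5*v^3/2 - 43*v^2 - 299*v/2 - 105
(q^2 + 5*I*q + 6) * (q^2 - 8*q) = q^4 - 8*q^3 + 5*I*q^3 + 6*q^2 - 40*I*q^2 - 48*q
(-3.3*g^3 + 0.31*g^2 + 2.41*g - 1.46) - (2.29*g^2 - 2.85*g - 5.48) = -3.3*g^3 - 1.98*g^2 + 5.26*g + 4.02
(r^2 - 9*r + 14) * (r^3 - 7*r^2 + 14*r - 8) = r^5 - 16*r^4 + 91*r^3 - 232*r^2 + 268*r - 112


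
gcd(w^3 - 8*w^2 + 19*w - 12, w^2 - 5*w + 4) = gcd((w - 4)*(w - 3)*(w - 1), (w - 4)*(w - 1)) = w^2 - 5*w + 4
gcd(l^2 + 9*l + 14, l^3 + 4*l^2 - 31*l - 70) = l^2 + 9*l + 14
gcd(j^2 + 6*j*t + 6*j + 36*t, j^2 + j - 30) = j + 6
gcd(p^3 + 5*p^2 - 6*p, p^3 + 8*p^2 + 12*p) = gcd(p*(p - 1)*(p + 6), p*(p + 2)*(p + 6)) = p^2 + 6*p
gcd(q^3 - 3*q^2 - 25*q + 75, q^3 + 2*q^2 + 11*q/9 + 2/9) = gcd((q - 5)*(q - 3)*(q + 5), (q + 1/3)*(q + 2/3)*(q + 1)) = 1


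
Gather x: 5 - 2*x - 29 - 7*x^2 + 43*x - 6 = -7*x^2 + 41*x - 30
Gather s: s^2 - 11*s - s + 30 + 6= s^2 - 12*s + 36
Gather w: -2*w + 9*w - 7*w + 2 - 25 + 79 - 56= 0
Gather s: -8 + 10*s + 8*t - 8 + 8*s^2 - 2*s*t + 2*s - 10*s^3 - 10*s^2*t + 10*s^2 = -10*s^3 + s^2*(18 - 10*t) + s*(12 - 2*t) + 8*t - 16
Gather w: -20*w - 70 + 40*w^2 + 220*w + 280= 40*w^2 + 200*w + 210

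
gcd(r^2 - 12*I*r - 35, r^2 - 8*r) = 1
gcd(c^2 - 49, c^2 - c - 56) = c + 7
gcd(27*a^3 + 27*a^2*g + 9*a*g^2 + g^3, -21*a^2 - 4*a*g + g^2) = 3*a + g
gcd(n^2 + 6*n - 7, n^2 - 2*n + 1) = n - 1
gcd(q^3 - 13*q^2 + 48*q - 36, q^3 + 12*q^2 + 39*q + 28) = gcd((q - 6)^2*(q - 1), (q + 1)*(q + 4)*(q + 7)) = 1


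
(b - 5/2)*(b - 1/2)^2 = b^3 - 7*b^2/2 + 11*b/4 - 5/8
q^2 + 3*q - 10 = (q - 2)*(q + 5)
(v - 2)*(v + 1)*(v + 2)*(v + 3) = v^4 + 4*v^3 - v^2 - 16*v - 12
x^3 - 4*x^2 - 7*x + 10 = (x - 5)*(x - 1)*(x + 2)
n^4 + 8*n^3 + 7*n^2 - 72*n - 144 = (n - 3)*(n + 3)*(n + 4)^2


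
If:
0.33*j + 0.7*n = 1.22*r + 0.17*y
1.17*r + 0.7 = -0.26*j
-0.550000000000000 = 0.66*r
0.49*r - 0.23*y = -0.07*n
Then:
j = 1.06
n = -2.57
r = -0.83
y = -2.56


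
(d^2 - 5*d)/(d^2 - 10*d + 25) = d/(d - 5)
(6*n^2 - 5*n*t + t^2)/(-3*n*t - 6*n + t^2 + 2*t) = (-2*n + t)/(t + 2)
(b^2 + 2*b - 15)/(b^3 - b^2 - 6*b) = (b + 5)/(b*(b + 2))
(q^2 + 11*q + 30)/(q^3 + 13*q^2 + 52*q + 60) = 1/(q + 2)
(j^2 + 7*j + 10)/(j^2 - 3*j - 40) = (j + 2)/(j - 8)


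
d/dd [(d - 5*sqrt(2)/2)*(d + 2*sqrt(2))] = 2*d - sqrt(2)/2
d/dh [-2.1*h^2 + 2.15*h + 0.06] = 2.15 - 4.2*h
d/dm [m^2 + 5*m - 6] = 2*m + 5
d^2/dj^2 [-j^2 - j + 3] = -2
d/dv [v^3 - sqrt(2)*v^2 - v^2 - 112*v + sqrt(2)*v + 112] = 3*v^2 - 2*sqrt(2)*v - 2*v - 112 + sqrt(2)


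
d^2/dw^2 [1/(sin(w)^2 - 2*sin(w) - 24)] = 2*(-2*sin(w)^4 + 3*sin(w)^3 - 47*sin(w)^2 + 18*sin(w) + 28)/((sin(w) - 6)^3*(sin(w) + 4)^3)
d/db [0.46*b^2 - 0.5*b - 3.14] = 0.92*b - 0.5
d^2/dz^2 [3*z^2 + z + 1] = 6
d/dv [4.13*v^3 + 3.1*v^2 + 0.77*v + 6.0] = 12.39*v^2 + 6.2*v + 0.77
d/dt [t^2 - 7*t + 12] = 2*t - 7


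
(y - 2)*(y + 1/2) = y^2 - 3*y/2 - 1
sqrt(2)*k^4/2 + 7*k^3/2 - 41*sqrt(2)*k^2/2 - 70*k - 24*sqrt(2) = (k - 4*sqrt(2))*(k + sqrt(2)/2)*(k + 6*sqrt(2))*(sqrt(2)*k/2 + 1)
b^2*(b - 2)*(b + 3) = b^4 + b^3 - 6*b^2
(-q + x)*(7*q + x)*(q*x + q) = -7*q^3*x - 7*q^3 + 6*q^2*x^2 + 6*q^2*x + q*x^3 + q*x^2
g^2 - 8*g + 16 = (g - 4)^2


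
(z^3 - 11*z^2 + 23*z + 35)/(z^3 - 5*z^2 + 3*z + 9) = (z^2 - 12*z + 35)/(z^2 - 6*z + 9)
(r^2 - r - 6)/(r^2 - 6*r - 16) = (r - 3)/(r - 8)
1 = 1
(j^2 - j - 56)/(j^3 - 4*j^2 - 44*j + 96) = (j + 7)/(j^2 + 4*j - 12)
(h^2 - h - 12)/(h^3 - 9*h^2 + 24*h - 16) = (h + 3)/(h^2 - 5*h + 4)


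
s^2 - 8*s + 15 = (s - 5)*(s - 3)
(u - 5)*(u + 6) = u^2 + u - 30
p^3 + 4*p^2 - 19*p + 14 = (p - 2)*(p - 1)*(p + 7)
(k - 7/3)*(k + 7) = k^2 + 14*k/3 - 49/3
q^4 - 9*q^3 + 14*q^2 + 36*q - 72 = (q - 6)*(q - 3)*(q - 2)*(q + 2)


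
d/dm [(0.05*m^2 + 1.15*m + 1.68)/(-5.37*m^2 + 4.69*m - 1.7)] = (6.41*m^2 + 17.8732*m - 9.8342)/(28.8369*m^4 - 50.3706*m^3 + 40.2541*m^2 - 15.946*m + 2.89)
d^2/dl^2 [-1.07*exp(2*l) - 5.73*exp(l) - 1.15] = (-4.28*exp(l) - 5.73)*exp(l)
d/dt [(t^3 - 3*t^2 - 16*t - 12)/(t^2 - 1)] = (t^2 - 2*t + 16)/(t^2 - 2*t + 1)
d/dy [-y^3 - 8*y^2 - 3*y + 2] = -3*y^2 - 16*y - 3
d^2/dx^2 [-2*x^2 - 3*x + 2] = -4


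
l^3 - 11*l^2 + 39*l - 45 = (l - 5)*(l - 3)^2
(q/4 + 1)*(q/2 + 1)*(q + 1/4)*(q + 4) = q^4/8 + 41*q^3/32 + 69*q^2/16 + 5*q + 1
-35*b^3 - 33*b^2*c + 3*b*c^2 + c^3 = (-5*b + c)*(b + c)*(7*b + c)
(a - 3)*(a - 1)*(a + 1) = a^3 - 3*a^2 - a + 3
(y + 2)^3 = y^3 + 6*y^2 + 12*y + 8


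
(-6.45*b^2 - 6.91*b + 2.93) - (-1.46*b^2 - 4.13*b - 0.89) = -4.99*b^2 - 2.78*b + 3.82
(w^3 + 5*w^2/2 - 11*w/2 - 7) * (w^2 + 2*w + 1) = w^5 + 9*w^4/2 + w^3/2 - 31*w^2/2 - 39*w/2 - 7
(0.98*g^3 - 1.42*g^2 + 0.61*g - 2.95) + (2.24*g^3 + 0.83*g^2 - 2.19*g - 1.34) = 3.22*g^3 - 0.59*g^2 - 1.58*g - 4.29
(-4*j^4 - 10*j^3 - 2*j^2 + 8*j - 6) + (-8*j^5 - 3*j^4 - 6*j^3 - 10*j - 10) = -8*j^5 - 7*j^4 - 16*j^3 - 2*j^2 - 2*j - 16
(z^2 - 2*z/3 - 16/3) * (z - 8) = z^3 - 26*z^2/3 + 128/3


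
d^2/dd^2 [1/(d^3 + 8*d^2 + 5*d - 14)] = 2*(-(3*d + 8)*(d^3 + 8*d^2 + 5*d - 14) + (3*d^2 + 16*d + 5)^2)/(d^3 + 8*d^2 + 5*d - 14)^3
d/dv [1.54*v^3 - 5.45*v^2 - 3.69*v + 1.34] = 4.62*v^2 - 10.9*v - 3.69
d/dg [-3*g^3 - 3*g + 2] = -9*g^2 - 3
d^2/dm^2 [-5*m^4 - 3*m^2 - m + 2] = -60*m^2 - 6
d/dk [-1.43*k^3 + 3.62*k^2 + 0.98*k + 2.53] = -4.29*k^2 + 7.24*k + 0.98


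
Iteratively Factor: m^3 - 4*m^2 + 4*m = (m - 2)*(m^2 - 2*m) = (m - 2)^2*(m)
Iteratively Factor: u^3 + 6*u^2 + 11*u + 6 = (u + 3)*(u^2 + 3*u + 2) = (u + 2)*(u + 3)*(u + 1)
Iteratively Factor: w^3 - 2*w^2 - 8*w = (w - 4)*(w^2 + 2*w) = w*(w - 4)*(w + 2)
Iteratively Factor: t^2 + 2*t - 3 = (t + 3)*(t - 1)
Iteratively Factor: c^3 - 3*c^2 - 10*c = (c - 5)*(c^2 + 2*c) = c*(c - 5)*(c + 2)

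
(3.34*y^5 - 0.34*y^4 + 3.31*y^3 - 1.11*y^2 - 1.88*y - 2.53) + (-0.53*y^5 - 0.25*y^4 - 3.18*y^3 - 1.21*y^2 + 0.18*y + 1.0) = 2.81*y^5 - 0.59*y^4 + 0.13*y^3 - 2.32*y^2 - 1.7*y - 1.53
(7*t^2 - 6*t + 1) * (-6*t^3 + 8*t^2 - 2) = -42*t^5 + 92*t^4 - 54*t^3 - 6*t^2 + 12*t - 2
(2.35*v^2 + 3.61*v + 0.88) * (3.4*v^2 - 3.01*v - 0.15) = 7.99*v^4 + 5.2005*v^3 - 8.2266*v^2 - 3.1903*v - 0.132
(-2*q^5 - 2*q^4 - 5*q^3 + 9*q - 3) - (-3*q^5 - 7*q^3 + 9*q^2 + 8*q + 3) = q^5 - 2*q^4 + 2*q^3 - 9*q^2 + q - 6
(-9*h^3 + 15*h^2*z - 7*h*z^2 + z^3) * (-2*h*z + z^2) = 18*h^4*z - 39*h^3*z^2 + 29*h^2*z^3 - 9*h*z^4 + z^5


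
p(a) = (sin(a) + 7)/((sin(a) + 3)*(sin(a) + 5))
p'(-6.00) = -0.14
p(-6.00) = 0.42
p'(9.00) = 0.13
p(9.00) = 0.40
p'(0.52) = -0.11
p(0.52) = 0.39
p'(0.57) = -0.11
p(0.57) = 0.38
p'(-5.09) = -0.04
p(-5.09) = 0.34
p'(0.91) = -0.07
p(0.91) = 0.36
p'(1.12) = -0.04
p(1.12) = 0.34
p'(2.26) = 0.07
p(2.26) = 0.36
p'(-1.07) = -0.18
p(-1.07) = 0.70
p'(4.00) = 0.22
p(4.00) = 0.66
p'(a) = cos(a)/((sin(a) + 3)*(sin(a) + 5)) - (sin(a) + 7)*cos(a)/((sin(a) + 3)*(sin(a) + 5)^2) - (sin(a) + 7)*cos(a)/((sin(a) + 3)^2*(sin(a) + 5))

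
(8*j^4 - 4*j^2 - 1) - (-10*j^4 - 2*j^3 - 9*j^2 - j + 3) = 18*j^4 + 2*j^3 + 5*j^2 + j - 4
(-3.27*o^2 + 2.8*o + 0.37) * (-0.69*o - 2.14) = 2.2563*o^3 + 5.0658*o^2 - 6.2473*o - 0.7918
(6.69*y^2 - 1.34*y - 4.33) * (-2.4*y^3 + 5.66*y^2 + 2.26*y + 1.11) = -16.056*y^5 + 41.0814*y^4 + 17.927*y^3 - 20.1103*y^2 - 11.2732*y - 4.8063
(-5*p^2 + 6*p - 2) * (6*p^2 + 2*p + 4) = -30*p^4 + 26*p^3 - 20*p^2 + 20*p - 8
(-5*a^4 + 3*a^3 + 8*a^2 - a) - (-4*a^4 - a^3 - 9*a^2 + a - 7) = -a^4 + 4*a^3 + 17*a^2 - 2*a + 7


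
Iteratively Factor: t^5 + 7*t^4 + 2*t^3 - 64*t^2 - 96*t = (t + 2)*(t^4 + 5*t^3 - 8*t^2 - 48*t) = (t + 2)*(t + 4)*(t^3 + t^2 - 12*t) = (t - 3)*(t + 2)*(t + 4)*(t^2 + 4*t) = (t - 3)*(t + 2)*(t + 4)^2*(t)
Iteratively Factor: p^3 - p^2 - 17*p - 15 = (p + 1)*(p^2 - 2*p - 15) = (p + 1)*(p + 3)*(p - 5)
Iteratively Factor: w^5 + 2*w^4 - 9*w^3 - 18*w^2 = (w)*(w^4 + 2*w^3 - 9*w^2 - 18*w) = w*(w - 3)*(w^3 + 5*w^2 + 6*w) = w*(w - 3)*(w + 3)*(w^2 + 2*w) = w*(w - 3)*(w + 2)*(w + 3)*(w)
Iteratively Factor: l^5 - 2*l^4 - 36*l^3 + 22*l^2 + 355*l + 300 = (l - 5)*(l^4 + 3*l^3 - 21*l^2 - 83*l - 60) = (l - 5)*(l + 1)*(l^3 + 2*l^2 - 23*l - 60) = (l - 5)*(l + 1)*(l + 4)*(l^2 - 2*l - 15) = (l - 5)*(l + 1)*(l + 3)*(l + 4)*(l - 5)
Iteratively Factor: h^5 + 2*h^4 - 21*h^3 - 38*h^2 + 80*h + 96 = (h - 2)*(h^4 + 4*h^3 - 13*h^2 - 64*h - 48) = (h - 2)*(h + 4)*(h^3 - 13*h - 12) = (h - 2)*(h + 1)*(h + 4)*(h^2 - h - 12) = (h - 4)*(h - 2)*(h + 1)*(h + 4)*(h + 3)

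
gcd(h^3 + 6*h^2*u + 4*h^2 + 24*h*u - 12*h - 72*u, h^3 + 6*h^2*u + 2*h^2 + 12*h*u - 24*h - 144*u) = h^2 + 6*h*u + 6*h + 36*u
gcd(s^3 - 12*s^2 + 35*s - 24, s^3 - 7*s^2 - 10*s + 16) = s^2 - 9*s + 8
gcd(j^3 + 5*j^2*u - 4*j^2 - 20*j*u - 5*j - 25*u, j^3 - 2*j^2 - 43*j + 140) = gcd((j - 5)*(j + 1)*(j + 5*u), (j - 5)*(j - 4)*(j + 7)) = j - 5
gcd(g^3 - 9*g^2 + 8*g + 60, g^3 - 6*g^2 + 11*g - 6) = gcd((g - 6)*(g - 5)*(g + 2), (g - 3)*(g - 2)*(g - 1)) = 1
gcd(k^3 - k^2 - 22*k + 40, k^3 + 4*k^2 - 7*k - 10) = k^2 + 3*k - 10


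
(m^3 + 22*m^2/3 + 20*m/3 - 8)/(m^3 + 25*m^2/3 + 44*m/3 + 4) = (3*m - 2)/(3*m + 1)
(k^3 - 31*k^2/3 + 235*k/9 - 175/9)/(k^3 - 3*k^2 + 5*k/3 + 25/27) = 3*(k - 7)/(3*k + 1)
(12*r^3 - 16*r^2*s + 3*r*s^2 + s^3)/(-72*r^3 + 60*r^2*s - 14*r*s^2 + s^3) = (-6*r^2 + 5*r*s + s^2)/(36*r^2 - 12*r*s + s^2)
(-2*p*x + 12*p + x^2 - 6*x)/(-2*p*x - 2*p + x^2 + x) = (x - 6)/(x + 1)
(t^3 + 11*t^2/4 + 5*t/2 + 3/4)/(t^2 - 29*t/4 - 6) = (t^2 + 2*t + 1)/(t - 8)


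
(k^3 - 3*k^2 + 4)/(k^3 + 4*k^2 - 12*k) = (k^2 - k - 2)/(k*(k + 6))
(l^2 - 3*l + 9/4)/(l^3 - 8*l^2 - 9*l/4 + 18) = (2*l - 3)/(2*l^2 - 13*l - 24)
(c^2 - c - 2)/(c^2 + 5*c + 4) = (c - 2)/(c + 4)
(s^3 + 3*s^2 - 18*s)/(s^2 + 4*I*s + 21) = s*(s^2 + 3*s - 18)/(s^2 + 4*I*s + 21)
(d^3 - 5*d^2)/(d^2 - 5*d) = d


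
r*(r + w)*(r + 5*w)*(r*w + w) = r^4*w + 6*r^3*w^2 + r^3*w + 5*r^2*w^3 + 6*r^2*w^2 + 5*r*w^3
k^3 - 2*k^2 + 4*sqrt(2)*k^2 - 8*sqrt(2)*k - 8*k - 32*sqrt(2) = (k - 4)*(k + 2)*(k + 4*sqrt(2))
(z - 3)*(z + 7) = z^2 + 4*z - 21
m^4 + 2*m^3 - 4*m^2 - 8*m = m*(m - 2)*(m + 2)^2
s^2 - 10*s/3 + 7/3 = (s - 7/3)*(s - 1)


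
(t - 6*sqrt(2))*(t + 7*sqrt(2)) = t^2 + sqrt(2)*t - 84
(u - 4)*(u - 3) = u^2 - 7*u + 12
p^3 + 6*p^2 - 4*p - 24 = (p - 2)*(p + 2)*(p + 6)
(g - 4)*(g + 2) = g^2 - 2*g - 8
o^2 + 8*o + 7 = (o + 1)*(o + 7)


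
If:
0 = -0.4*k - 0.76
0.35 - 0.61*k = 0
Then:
No Solution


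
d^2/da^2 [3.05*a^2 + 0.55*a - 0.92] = 6.10000000000000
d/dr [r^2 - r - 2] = 2*r - 1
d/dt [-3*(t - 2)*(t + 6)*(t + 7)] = -9*t^2 - 66*t - 48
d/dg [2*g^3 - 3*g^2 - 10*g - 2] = 6*g^2 - 6*g - 10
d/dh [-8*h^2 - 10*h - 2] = -16*h - 10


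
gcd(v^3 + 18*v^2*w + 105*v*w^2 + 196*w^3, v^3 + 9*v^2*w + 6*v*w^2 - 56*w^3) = v^2 + 11*v*w + 28*w^2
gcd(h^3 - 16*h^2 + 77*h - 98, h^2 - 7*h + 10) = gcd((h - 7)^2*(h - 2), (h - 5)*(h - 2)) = h - 2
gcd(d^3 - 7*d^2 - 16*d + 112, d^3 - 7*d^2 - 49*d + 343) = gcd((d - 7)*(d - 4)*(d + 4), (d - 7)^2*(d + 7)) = d - 7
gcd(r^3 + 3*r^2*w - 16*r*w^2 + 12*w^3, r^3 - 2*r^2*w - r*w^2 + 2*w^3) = r^2 - 3*r*w + 2*w^2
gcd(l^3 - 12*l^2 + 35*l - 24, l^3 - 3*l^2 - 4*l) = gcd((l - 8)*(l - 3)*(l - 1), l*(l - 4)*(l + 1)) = 1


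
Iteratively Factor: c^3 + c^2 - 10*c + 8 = (c - 1)*(c^2 + 2*c - 8) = (c - 1)*(c + 4)*(c - 2)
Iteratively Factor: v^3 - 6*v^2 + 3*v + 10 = (v - 5)*(v^2 - v - 2) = (v - 5)*(v - 2)*(v + 1)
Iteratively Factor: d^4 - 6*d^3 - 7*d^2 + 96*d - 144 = (d - 3)*(d^3 - 3*d^2 - 16*d + 48) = (d - 3)*(d + 4)*(d^2 - 7*d + 12) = (d - 3)^2*(d + 4)*(d - 4)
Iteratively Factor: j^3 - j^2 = (j)*(j^2 - j) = j*(j - 1)*(j)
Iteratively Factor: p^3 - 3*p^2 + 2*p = (p - 1)*(p^2 - 2*p) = (p - 2)*(p - 1)*(p)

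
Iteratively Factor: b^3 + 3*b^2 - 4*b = (b - 1)*(b^2 + 4*b) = b*(b - 1)*(b + 4)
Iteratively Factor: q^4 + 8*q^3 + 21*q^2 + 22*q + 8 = (q + 4)*(q^3 + 4*q^2 + 5*q + 2) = (q + 2)*(q + 4)*(q^2 + 2*q + 1) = (q + 1)*(q + 2)*(q + 4)*(q + 1)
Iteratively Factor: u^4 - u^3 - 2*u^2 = (u + 1)*(u^3 - 2*u^2) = (u - 2)*(u + 1)*(u^2) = u*(u - 2)*(u + 1)*(u)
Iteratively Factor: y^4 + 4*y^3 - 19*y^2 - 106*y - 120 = (y + 3)*(y^3 + y^2 - 22*y - 40) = (y - 5)*(y + 3)*(y^2 + 6*y + 8) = (y - 5)*(y + 3)*(y + 4)*(y + 2)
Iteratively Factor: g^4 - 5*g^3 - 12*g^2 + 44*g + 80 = (g - 4)*(g^3 - g^2 - 16*g - 20) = (g - 4)*(g + 2)*(g^2 - 3*g - 10) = (g - 4)*(g + 2)^2*(g - 5)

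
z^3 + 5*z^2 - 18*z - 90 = (z + 5)*(z - 3*sqrt(2))*(z + 3*sqrt(2))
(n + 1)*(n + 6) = n^2 + 7*n + 6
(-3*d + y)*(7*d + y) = -21*d^2 + 4*d*y + y^2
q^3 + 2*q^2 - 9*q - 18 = (q - 3)*(q + 2)*(q + 3)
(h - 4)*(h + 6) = h^2 + 2*h - 24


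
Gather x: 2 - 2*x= 2 - 2*x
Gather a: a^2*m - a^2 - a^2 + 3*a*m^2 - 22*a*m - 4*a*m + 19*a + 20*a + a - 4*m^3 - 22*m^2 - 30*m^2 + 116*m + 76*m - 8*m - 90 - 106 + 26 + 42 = a^2*(m - 2) + a*(3*m^2 - 26*m + 40) - 4*m^3 - 52*m^2 + 184*m - 128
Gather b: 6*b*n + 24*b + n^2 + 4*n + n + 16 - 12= b*(6*n + 24) + n^2 + 5*n + 4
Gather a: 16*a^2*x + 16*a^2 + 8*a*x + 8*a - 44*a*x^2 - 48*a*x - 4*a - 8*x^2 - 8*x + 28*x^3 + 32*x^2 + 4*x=a^2*(16*x + 16) + a*(-44*x^2 - 40*x + 4) + 28*x^3 + 24*x^2 - 4*x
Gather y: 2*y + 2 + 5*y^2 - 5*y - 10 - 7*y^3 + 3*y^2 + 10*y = -7*y^3 + 8*y^2 + 7*y - 8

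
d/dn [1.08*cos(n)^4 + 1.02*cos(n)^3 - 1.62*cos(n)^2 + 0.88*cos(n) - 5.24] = (-4.32*cos(n)^3 - 3.06*cos(n)^2 + 3.24*cos(n) - 0.88)*sin(n)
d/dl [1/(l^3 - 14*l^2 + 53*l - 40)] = (-3*l^2 + 28*l - 53)/(l^3 - 14*l^2 + 53*l - 40)^2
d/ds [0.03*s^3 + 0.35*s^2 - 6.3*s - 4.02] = 0.09*s^2 + 0.7*s - 6.3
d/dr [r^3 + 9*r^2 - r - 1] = 3*r^2 + 18*r - 1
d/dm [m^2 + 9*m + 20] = 2*m + 9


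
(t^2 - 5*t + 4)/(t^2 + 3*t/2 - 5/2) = 2*(t - 4)/(2*t + 5)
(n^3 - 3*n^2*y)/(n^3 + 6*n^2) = (n - 3*y)/(n + 6)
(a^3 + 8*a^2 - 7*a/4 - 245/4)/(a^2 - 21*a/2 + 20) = (2*a^2 + 21*a + 49)/(2*(a - 8))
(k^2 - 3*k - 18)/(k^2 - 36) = (k + 3)/(k + 6)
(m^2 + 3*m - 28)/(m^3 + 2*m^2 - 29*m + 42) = (m - 4)/(m^2 - 5*m + 6)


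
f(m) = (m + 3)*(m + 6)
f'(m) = 2*m + 9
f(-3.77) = -1.72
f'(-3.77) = 1.46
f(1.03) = 28.33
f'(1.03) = 11.06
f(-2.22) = 2.95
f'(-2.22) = 4.56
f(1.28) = 31.16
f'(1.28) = 11.56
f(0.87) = 26.59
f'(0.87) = 10.74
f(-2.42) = 2.08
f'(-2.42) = 4.16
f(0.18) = 19.65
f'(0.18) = 9.36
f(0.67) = 24.48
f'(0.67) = 10.34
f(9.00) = 180.00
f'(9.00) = 27.00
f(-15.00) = 108.00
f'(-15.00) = -21.00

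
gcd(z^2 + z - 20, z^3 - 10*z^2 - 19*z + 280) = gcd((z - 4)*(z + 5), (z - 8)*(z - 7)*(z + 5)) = z + 5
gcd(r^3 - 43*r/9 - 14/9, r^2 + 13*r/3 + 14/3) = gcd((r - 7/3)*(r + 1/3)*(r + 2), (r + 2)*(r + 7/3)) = r + 2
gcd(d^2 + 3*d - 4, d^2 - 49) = 1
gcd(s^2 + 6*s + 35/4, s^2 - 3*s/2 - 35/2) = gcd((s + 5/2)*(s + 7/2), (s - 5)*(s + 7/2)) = s + 7/2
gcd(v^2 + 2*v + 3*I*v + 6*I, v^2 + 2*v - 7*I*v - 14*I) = v + 2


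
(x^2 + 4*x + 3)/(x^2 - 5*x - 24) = (x + 1)/(x - 8)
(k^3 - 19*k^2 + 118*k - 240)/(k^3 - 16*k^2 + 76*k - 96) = (k - 5)/(k - 2)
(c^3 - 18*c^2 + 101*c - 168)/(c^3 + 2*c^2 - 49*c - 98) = (c^2 - 11*c + 24)/(c^2 + 9*c + 14)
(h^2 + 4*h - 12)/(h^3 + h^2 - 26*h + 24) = (h - 2)/(h^2 - 5*h + 4)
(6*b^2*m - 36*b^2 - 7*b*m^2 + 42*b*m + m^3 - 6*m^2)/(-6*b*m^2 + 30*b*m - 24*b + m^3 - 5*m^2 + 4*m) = (-b*m + 6*b + m^2 - 6*m)/(m^2 - 5*m + 4)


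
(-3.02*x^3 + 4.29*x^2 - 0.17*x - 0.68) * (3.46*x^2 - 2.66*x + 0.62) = -10.4492*x^5 + 22.8766*x^4 - 13.872*x^3 + 0.7592*x^2 + 1.7034*x - 0.4216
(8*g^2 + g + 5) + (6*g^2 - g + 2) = 14*g^2 + 7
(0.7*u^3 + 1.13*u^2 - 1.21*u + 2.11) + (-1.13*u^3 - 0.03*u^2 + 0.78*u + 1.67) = -0.43*u^3 + 1.1*u^2 - 0.43*u + 3.78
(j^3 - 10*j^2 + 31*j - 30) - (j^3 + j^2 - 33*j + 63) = -11*j^2 + 64*j - 93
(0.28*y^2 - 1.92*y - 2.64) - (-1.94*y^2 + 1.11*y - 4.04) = 2.22*y^2 - 3.03*y + 1.4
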